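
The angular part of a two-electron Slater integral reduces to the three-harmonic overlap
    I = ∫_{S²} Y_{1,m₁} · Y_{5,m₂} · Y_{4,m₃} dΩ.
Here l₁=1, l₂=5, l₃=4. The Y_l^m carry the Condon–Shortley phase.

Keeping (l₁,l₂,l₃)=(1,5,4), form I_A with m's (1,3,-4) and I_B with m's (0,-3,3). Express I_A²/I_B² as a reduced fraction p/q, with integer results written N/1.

1/16

Shared (l₁,l₂,l₃)=(1,5,4): N and (l;000)² cancel in I_A²/I_B².
A: Δ = 2!·0!·8!/11! = 1/495; Racah Σ t=0..0: t=0:+1/80640 = 1/80640; ⇒ 3j(1 5 4; 1 3 -4)² = 1/495, sgn +1
B: Δ = 2!·0!·8!/11! = 1/495; Racah Σ t=1..1: t=1:−1/5040 = -1/5040; ⇒ 3j(1 5 4; 0 -3 3)² = 16/495, sgn +1
I_A²/I_B² = (1/495)/(16/495) = 1/16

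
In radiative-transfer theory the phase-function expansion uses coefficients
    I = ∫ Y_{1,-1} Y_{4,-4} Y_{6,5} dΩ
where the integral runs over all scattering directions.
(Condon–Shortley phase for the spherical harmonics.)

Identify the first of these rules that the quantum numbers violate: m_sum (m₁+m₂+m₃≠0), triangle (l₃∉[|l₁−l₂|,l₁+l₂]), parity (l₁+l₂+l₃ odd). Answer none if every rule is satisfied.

Σmᵢ = 0  ✓
l₃∈[|l₁−l₂|,l₁+l₂]=[3,5], have l₃=6  ✗
Σlᵢ = 11 ⇒ odd

triangle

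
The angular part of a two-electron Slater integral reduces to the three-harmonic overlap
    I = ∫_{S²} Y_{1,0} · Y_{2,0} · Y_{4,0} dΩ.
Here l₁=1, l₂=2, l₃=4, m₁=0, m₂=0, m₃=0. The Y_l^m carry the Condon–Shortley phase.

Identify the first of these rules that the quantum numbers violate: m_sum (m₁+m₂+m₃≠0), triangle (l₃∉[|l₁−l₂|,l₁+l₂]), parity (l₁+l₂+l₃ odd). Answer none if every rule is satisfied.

triangle

Σmᵢ = 0  ✓
l₃∈[|l₁−l₂|,l₁+l₂]=[1,3], have l₃=4  ✗
Σlᵢ = 7 ⇒ odd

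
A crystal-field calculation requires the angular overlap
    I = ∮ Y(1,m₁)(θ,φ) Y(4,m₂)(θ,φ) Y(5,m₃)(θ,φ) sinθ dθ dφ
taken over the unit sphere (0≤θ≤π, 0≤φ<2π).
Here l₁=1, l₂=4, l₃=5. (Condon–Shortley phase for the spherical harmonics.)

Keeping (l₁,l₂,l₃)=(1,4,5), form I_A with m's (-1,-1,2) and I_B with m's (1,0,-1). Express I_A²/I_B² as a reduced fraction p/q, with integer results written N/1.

Shared (l₁,l₂,l₃)=(1,4,5): N and (l;000)² cancel in I_A²/I_B².
A: Δ = 0!·2!·8!/11! = 1/495; Racah Σ t=0..0: t=0:+1/1440 = 1/1440; ⇒ 3j(1 4 5; -1 -1 2)² = 7/165, sgn -1
B: Δ = 0!·2!·8!/11! = 1/495; Racah Σ t=0..0: t=0:+1/1152 = 1/1152; ⇒ 3j(1 4 5; 1 0 -1)² = 1/33, sgn +1
I_A²/I_B² = (7/165)/(1/33) = 7/5

7/5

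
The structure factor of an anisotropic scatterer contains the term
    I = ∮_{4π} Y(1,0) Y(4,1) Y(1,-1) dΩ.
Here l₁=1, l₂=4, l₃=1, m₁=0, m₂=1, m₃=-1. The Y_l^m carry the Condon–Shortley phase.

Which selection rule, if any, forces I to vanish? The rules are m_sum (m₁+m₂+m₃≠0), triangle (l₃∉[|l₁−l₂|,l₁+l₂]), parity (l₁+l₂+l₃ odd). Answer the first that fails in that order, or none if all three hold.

azimuthal sum: 0 + 1 − 1 = 0  ✓
3 ≤ 1 ≤ 5 (triangle on l)  ✗
L = 1 + 4 + 1 = 6 (even)

triangle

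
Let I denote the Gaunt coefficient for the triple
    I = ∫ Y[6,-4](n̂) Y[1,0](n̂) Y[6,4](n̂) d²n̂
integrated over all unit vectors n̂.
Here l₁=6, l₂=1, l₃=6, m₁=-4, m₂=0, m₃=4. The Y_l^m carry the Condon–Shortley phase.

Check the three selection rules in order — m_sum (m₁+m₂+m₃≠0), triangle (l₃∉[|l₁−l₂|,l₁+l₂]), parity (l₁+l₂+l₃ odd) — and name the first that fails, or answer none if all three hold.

azimuthal sum: -4 + 0 + 4 = 0  ✓
5 ≤ 6 ≤ 7 (triangle on l)  ✓
L = 6 + 1 + 6 = 13 (odd)  ✗

parity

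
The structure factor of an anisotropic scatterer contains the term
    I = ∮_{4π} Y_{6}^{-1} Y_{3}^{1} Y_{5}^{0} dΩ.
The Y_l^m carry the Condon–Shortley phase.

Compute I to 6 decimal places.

Rules hold: Σm=0, L=14 even, 3≤5≤9.
N = 13·7·11 = 1001
Δ = 4!·8!·2!/15! = 1/675675
Racah Σ t=1..3: t=1:−1/8640 t=2:+1/2304 t=3:−1/8640 = 7/34560
⇒ 3j(6 3 5; 0 0 0)² = 7/429, sgn -1
Racah Σ t=2..4: t=2:+1/5760 t=3:−1/3456 t=4:+1/34560 = -1/11520
⇒ 3j(6 3 5; -1 1 0)² = 2/429, sgn +1
4πI² = N·(3j₀)²·(3jₘ)² = 98/1287
I = -1·√(0.0761461/4π) = -0.07784287

-0.077843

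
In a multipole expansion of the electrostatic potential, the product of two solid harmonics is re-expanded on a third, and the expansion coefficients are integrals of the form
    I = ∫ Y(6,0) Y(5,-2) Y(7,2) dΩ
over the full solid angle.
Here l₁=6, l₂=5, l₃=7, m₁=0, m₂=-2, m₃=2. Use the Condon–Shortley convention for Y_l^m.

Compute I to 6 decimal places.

Rules hold: Σm=0, L=18 even, 1≤7≤11.
N = 13·11·15 = 2145
Δ = 4!·8!·6!/19! = 1/174594420
Racah Σ t=0..4: t=0:+1/4147200 t=1:−1/207360 t=2:+1/82944 t=3:−1/207360 t=4:+1/4147200 = 1/345600
⇒ 3j(6 5 7; 0 0 0)² = 420/46189, sgn -1
Racah Σ t=0..3: t=0:+1/1244160 t=1:−1/207360 t=2:+1/276480 t=3:−1/3110400 = -1/1382400
⇒ 3j(6 5 7; 0 -2 2)² = 189/92378, sgn +1
4πI² = N·(3j₀)²·(3jₘ)² = 595350/14919047
I = -1·√(0.0399054/4π) = -0.05635218

-0.056352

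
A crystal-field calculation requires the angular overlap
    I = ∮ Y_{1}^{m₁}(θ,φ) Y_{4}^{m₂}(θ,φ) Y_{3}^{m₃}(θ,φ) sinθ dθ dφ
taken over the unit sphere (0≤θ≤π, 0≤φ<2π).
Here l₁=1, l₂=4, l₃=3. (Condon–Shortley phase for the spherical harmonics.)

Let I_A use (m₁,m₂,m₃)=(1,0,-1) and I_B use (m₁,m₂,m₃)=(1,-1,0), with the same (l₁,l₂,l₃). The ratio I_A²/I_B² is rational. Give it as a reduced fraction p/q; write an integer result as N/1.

3/5

l's match ⇒ only the (l;m) 3-j factors differ between A and B.
A: triangle coeff Δ(1,4,3) = 1/252; Σ_t [0,0]: t=0:+1/96 = 1/96; (3j)²=1/42 [(1 4 3; 1 0 -1)], sign=+1
B: triangle coeff Δ(1,4,3) = 1/252; Σ_t [0,0]: t=0:+1/72 = 1/72; (3j)²=5/126 [(1 4 3; 1 -1 0)], sign=-1
I_A²/I_B² = (1/42)/(5/126) = 3/5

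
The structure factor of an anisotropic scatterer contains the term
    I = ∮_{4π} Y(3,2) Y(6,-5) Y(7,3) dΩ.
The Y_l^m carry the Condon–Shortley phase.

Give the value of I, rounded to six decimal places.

0.120821

Rules hold: Σm=0, L=16 even, 3≤7≤9.
N = 7·13·15 = 1365
Δ = 2!·4!·10!/17! = 1/2042040
Racah Σ t=0..2: t=0:+1/207360 t=1:−1/57600 t=2:+1/207360 = -1/129600
⇒ 3j(3 6 7; 0 0 0)² = 168/12155, sgn +1
Racah Σ t=0..1: t=0:+1/4354560 t=1:−1/87091200 = 19/87091200
⇒ 3j(3 6 7; 2 -5 3)² = 361/37128, sgn +1
4πI² = N·(3j₀)²·(3jₘ)² = 7581/41327
I = +1·√(0.183439/4π) = 0.12082071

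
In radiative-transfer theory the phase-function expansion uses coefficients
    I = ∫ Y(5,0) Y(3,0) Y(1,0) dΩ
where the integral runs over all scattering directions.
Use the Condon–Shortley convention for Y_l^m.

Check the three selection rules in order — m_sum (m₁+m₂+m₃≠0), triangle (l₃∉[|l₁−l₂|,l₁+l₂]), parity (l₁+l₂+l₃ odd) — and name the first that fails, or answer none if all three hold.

triangle

Σmᵢ = 0  ✓
l₃∈[|l₁−l₂|,l₁+l₂]=[2,8], have l₃=1  ✗
Σlᵢ = 9 ⇒ odd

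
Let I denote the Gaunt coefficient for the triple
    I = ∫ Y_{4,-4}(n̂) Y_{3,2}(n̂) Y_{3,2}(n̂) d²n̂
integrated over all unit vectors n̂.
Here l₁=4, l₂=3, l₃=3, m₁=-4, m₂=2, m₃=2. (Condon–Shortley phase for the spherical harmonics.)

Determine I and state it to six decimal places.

m-sum 0 ✓  L=10 even ✓  1≤3≤7 ✓
Π(2lᵢ+1) = 9×7×7 = 441
triangle coeff Δ(4,3,3) = 1/34650
Σ_t [1,3]: t=1:−1/72 t=2:+1/16 t=3:−1/72 = 5/144
(3j)²=2/77 [(4 3 3; 0 0 0)], sign=-1
Σ_t [4,4]: t=4:+1/576 = 1/576
(3j)²=5/99 [(4 3 3; -4 2 2)], sign=-1
⇒ 4πI² = 70/121
I = (+1)√(70/121/(4π)) = 0.21456131

0.214561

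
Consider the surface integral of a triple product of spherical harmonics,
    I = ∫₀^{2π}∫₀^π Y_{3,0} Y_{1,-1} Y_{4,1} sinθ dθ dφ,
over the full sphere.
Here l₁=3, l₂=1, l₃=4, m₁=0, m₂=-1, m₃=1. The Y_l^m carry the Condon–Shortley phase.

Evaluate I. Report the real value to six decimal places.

m-sum 0 ✓  L=8 even ✓  2≤4≤4 ✓
Π(2lᵢ+1) = 7×3×9 = 189
triangle coeff Δ(3,1,4) = 1/252
Σ_t [0,0]: t=0:+1/36 = 1/36
(3j)²=4/63 [(3 1 4; 0 0 0)], sign=+1
Σ_t [0,0]: t=0:+1/72 = 1/72
(3j)²=5/126 [(3 1 4; 0 -1 1)], sign=-1
⇒ 4πI² = 10/21
I = (-1)√(10/21/(4π)) = -0.19466390

-0.194664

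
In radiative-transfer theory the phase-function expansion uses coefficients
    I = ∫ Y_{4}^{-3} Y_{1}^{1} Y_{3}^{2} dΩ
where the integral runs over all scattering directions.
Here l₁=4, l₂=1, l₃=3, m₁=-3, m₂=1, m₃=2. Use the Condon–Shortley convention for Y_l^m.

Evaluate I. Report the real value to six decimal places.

Rules hold: Σm=0, L=8 even, 3≤3≤5.
N = 9·3·7 = 189
Δ = 2!·6!·0!/9! = 1/252
Racah Σ t=1..1: t=1:−1/36 = -1/36
⇒ 3j(4 1 3; 0 0 0)² = 4/63, sgn +1
Racah Σ t=2..2: t=2:+1/240 = 1/240
⇒ 3j(4 1 3; -3 1 2)² = 1/12, sgn -1
4πI² = N·(3j₀)²·(3jₘ)² = 1/1
I = -1·√(1/4π) = -0.28209479

-0.282095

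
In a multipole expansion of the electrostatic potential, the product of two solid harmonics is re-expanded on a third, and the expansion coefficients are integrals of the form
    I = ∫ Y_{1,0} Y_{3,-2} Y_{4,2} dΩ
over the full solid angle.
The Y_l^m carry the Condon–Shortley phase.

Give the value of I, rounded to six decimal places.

0.213244

Checks pass: Σm=0; 8 even; l₃=4∈[2,4].
(2·1+1)(2·3+1)(2·4+1) = 189
Δ: 0! 2! 6! / 9! → 1/252
sum: t=0:+1/36 = 1/36
3j²(1 3 4; 0 0 0) = Δ·Π!·Σ² = 4/63  (sign +1)
sum: t=0:+1/120 = 1/120
3j²(1 3 4; 0 -2 2) = Δ·Π!·Σ² = 1/21  (sign +1)
combine: 4πI² = 189·4/63·1/21 = 4/7
take √, sign +1: I = 0.21324362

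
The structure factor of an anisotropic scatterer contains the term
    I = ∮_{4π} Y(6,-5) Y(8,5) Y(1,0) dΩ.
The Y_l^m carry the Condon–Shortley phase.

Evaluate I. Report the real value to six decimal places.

l₃=1 ∉ [2,14] — triangle fails ⇒ I = 0

0.000000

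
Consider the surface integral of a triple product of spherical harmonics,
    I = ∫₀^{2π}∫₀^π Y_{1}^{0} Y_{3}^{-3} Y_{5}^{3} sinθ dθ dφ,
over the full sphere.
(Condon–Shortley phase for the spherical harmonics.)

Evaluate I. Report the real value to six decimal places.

0.000000

l₃=5 ∉ [2,4] — triangle fails ⇒ I = 0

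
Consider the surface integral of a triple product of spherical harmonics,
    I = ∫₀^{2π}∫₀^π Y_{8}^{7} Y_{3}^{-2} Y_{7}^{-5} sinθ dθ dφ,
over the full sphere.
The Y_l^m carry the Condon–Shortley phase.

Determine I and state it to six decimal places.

m-sum 0 ✓  L=18 even ✓  5≤7≤11 ✓
Π(2lᵢ+1) = 17×7×15 = 1785
triangle coeff Δ(8,3,7) = 1/5290740
Σ_t [1,3]: t=1:−1/7257600 t=2:+1/2073600 t=3:−1/7257600 = 1/4838400
(3j)²=252/20995 [(8 3 7; 0 0 0)], sign=-1
Σ_t [0,1]: t=0:+1/958003200 t=1:−1/5748019200 = 1/1149603840
(3j)²=125/5814 [(8 3 7; 7 -2 -5)], sign=+1
⇒ 4πI² = 36750/79781
I = (-1)√(36750/79781/(4π)) = -0.19145821

-0.191458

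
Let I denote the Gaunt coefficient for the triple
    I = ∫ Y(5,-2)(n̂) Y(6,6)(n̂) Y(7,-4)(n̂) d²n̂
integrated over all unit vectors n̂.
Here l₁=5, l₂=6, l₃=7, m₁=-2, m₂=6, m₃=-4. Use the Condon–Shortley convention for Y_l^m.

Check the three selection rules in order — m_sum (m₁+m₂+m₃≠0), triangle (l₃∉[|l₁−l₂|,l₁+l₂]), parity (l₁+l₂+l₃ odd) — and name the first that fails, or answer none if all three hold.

none

Σmᵢ = 0  ✓
l₃∈[|l₁−l₂|,l₁+l₂]=[1,11], have l₃=7  ✓
Σlᵢ = 18 ⇒ even  ✓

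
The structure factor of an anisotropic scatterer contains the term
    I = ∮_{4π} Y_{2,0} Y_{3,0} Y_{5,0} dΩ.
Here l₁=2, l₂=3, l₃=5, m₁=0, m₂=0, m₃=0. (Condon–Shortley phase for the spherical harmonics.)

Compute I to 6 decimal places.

Checks pass: Σm=0; 10 even; l₃=5∈[1,5].
(2·2+1)(2·3+1)(2·5+1) = 385
Δ: 0! 4! 6! / 11! → 1/2310
sum: t=0:+1/144 = 1/144
3j²(2 3 5; 0 0 0) = Δ·Π!·Σ² = 10/231  (sign -1)
(m-triple is (0,0,0) — same symbol as above.)
combine: 4πI² = 385·10/231·10/231 = 500/693
take √, sign +1: I = 0.23961470

0.239615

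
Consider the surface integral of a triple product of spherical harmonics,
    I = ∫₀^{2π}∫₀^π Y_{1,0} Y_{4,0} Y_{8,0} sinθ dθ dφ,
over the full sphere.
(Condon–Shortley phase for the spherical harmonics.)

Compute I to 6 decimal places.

l₃=8 ∉ [3,5] — triangle fails ⇒ I = 0

0.000000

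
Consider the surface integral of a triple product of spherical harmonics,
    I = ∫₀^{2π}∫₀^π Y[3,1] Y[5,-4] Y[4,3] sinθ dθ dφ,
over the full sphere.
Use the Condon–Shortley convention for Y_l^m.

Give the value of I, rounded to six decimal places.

Rules hold: Σm=0, L=12 even, 2≤4≤8.
N = 7·11·9 = 693
Δ = 4!·2!·6!/13! = 1/180180
Racah Σ t=1..3: t=1:−1/576 t=2:+1/144 t=3:−1/576 = 1/288
⇒ 3j(3 5 4; 0 0 0)² = 20/1001, sgn +1
Racah Σ t=0..1: t=0:+1/5760 t=1:−1/4320 = -1/17280
⇒ 3j(3 5 4; 1 -4 3)² = 7/4290, sgn +1
4πI² = N·(3j₀)²·(3jₘ)² = 42/1859
I = +1·√(0.0225928/4π) = 0.04240138

0.042401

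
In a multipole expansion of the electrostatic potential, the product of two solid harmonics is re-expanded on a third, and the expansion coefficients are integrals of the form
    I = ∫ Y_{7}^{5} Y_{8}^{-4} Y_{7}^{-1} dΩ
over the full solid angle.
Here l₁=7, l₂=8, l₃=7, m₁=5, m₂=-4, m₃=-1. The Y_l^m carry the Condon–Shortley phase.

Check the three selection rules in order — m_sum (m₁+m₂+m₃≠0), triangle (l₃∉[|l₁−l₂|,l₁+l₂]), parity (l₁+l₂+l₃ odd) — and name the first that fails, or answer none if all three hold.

azimuthal sum: 5 − 4 − 1 = 0  ✓
1 ≤ 7 ≤ 15 (triangle on l)  ✓
L = 7 + 8 + 7 = 22 (even)  ✓

none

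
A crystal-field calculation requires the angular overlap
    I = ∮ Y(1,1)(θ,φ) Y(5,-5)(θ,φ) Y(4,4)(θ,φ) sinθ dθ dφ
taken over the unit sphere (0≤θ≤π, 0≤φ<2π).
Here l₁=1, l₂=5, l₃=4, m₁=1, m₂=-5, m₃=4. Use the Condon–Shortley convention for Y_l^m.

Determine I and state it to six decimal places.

m-sum 0 ✓  L=10 even ✓  4≤4≤6 ✓
Π(2lᵢ+1) = 3×11×9 = 297
triangle coeff Δ(1,5,4) = 1/495
Σ_t [1,1]: t=1:−1/576 = -1/576
(3j)²=5/99 [(1 5 4; 0 0 0)], sign=-1
Σ_t [0,0]: t=0:+1/80640 = 1/80640
(3j)²=1/11 [(1 5 4; 1 -5 4)], sign=+1
⇒ 4πI² = 15/11
I = (-1)√(15/11/(4π)) = -0.32941575

-0.329416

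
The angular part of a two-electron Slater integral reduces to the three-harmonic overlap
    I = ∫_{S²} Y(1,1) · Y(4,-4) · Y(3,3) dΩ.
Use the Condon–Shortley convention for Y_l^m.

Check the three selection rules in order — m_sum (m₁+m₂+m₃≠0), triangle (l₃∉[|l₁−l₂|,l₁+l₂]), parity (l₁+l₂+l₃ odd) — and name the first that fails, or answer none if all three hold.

Σmᵢ = 0  ✓
l₃∈[|l₁−l₂|,l₁+l₂]=[3,5], have l₃=3  ✓
Σlᵢ = 8 ⇒ even  ✓

none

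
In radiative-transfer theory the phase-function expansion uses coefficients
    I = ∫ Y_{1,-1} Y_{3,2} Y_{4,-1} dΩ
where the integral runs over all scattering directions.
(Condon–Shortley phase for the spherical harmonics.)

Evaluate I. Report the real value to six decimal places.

Rules hold: Σm=0, L=8 even, 2≤4≤4.
N = 3·7·9 = 189
Δ = 0!·2!·6!/9! = 1/252
Racah Σ t=0..0: t=0:+1/36 = 1/36
⇒ 3j(1 3 4; 0 0 0)² = 4/63, sgn +1
Racah Σ t=0..0: t=0:+1/240 = 1/240
⇒ 3j(1 3 4; -1 2 -1)² = 1/84, sgn -1
4πI² = N·(3j₀)²·(3jₘ)² = 1/7
I = -1·√(0.142857/4π) = -0.10662181

-0.106622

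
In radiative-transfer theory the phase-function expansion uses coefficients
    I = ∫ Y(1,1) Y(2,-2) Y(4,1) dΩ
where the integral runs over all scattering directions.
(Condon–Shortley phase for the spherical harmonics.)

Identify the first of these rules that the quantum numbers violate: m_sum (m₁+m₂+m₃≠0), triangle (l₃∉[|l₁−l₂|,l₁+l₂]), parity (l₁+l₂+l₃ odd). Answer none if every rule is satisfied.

azimuthal sum: 1 − 2 + 1 = 0  ✓
1 ≤ 4 ≤ 3 (triangle on l)  ✗
L = 1 + 2 + 4 = 7 (odd)

triangle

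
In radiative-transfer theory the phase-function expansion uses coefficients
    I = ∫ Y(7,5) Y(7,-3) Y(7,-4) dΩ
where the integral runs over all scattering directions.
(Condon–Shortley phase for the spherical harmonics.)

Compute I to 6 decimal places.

5 − 3 − 4 = -2 ≠ 0: azimuthal integral kills it; I = 0

0.000000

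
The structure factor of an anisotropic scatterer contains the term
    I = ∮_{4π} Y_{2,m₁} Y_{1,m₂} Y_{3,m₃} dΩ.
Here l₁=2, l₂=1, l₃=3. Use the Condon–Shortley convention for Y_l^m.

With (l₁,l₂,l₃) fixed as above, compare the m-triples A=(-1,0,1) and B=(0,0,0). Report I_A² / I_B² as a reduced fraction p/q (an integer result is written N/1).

8/9

Same 2,1,3: normalisation and zero-m 3j drop out of the ratio.
A: Δ: 0! 4! 2! / 7! → 1/105; sum: t=0:+1/6 = 1/6; 3j²(2 1 3; -1 0 1) = Δ·Π!·Σ² = 8/105  (sign +1)
B: Δ: 0! 4! 2! / 7! → 1/105; sum: t=0:+1/4 = 1/4; 3j²(2 1 3; 0 0 0) = Δ·Π!·Σ² = 3/35  (sign -1)
I_A²/I_B² = (8/105)/(3/35) = 8/9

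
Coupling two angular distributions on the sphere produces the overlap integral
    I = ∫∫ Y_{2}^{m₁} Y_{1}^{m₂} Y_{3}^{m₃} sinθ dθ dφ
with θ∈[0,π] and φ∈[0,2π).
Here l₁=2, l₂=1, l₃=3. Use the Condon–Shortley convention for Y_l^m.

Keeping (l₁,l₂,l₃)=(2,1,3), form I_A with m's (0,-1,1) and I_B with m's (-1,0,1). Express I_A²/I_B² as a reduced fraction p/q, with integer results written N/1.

Shared (l₁,l₂,l₃)=(2,1,3): N and (l;000)² cancel in I_A²/I_B².
A: Δ = 0!·4!·2!/7! = 1/105; Racah Σ t=0..0: t=0:+1/8 = 1/8; ⇒ 3j(2 1 3; 0 -1 1)² = 2/35, sgn +1
B: Δ = 0!·4!·2!/7! = 1/105; Racah Σ t=0..0: t=0:+1/6 = 1/6; ⇒ 3j(2 1 3; -1 0 1)² = 8/105, sgn +1
I_A²/I_B² = (2/35)/(8/105) = 3/4

3/4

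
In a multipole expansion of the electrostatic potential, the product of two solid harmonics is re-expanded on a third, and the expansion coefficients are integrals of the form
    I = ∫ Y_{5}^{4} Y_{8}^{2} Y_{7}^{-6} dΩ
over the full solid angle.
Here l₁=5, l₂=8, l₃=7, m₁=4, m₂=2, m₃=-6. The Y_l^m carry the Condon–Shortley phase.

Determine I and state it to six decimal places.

Checks pass: Σm=0; 20 even; l₃=7∈[3,13].
(2·5+1)(2·8+1)(2·7+1) = 2805
Δ: 6! 4! 10! / 21! → 1/814773960
sum: t=1:−1/87091200 t=2:+1/4976640 t=3:−1/2073600 t=4:+1/4976640 t=5:−1/87091200 = -1/9676800
3j²(5 8 7; 0 0 0) = Δ·Π!·Σ² = 360/46189  (sign +1)
sum: t=0:+1/15676416000 t=1:−1/1045094400 = -1/1119744000
3j²(5 8 7; 4 2 -6) = Δ·Π!·Σ² = 28/4845  (sign +1)
combine: 4πI² = 2805·360/46189·28/4845 = 10080/79781
take √, sign +1: I = 0.10027106

0.100271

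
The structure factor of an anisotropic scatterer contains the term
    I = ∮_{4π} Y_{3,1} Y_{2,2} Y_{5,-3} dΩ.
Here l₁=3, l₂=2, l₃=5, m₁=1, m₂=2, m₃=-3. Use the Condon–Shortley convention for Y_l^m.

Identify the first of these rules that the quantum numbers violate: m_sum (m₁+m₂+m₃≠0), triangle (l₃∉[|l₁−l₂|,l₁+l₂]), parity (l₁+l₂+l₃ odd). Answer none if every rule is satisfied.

none

m₁+m₂+m₃ = 1 + 2 − 3 = 0  ✓
triangle: |3−2|=1 ≤ l₃=5 ≤ 3+2=5  ✓
parity: l₁+l₂+l₃ = 10 is even  ✓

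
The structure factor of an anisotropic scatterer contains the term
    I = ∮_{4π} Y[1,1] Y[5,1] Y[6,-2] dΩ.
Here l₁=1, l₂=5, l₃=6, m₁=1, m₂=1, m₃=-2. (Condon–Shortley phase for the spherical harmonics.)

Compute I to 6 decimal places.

Rules hold: Σm=0, L=12 even, 4≤6≤6.
N = 3·11·13 = 429
Δ = 0!·2!·10!/13! = 1/858
Racah Σ t=0..0: t=0:+1/14400 = 1/14400
⇒ 3j(1 5 6; 0 0 0)² = 6/143, sgn +1
Racah Σ t=0..0: t=0:+1/34560 = 1/34560
⇒ 3j(1 5 6; 1 1 -2)² = 14/429, sgn +1
4πI² = N·(3j₀)²·(3jₘ)² = 84/143
I = +1·√(0.587413/4π) = 0.21620548

0.216205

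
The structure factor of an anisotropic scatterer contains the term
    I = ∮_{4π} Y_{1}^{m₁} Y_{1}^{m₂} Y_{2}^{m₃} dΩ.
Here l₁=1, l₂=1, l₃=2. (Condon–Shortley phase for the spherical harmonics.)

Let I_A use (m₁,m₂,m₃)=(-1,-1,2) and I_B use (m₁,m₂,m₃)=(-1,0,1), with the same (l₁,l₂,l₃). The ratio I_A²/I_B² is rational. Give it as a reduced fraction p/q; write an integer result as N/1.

l's match ⇒ only the (l;m) 3-j factors differ between A and B.
A: triangle coeff Δ(1,1,2) = 1/30; Σ_t [0,0]: t=0:+1/4 = 1/4; (3j)²=1/5 [(1 1 2; -1 -1 2)], sign=+1
B: triangle coeff Δ(1,1,2) = 1/30; Σ_t [0,0]: t=0:+1/2 = 1/2; (3j)²=1/10 [(1 1 2; -1 0 1)], sign=-1
I_A²/I_B² = (1/5)/(1/10) = 2/1

2/1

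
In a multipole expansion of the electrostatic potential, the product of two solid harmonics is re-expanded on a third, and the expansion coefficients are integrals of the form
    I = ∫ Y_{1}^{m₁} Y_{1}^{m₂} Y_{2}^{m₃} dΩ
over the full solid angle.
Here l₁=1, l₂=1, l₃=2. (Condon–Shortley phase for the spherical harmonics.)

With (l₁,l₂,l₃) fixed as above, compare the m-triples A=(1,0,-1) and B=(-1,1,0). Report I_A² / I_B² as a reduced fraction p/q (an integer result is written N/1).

3/1

Same 1,1,2: normalisation and zero-m 3j drop out of the ratio.
A: Δ: 0! 2! 2! / 5! → 1/30; sum: t=0:+1/2 = 1/2; 3j²(1 1 2; 1 0 -1) = Δ·Π!·Σ² = 1/10  (sign -1)
B: Δ: 0! 2! 2! / 5! → 1/30; sum: t=0:+1/4 = 1/4; 3j²(1 1 2; -1 1 0) = Δ·Π!·Σ² = 1/30  (sign +1)
I_A²/I_B² = (1/10)/(1/30) = 3/1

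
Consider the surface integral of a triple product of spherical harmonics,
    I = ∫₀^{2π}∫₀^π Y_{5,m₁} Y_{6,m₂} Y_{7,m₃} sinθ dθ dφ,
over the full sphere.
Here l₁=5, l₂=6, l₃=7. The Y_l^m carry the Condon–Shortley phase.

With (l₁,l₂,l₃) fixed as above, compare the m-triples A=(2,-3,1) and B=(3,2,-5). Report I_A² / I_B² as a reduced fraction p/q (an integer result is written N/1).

529/22

Shared (l₁,l₂,l₃)=(5,6,7): N and (l;000)² cancel in I_A²/I_B².
A: Δ = 4!·6!·8!/19! = 1/174594420; Racah Σ t=0..3: t=0:+1/622080 t=1:−1/414720 t=2:+1/2419200 t=3:−1/174182400 = -23/58060800; ⇒ 3j(5 6 7; 2 -3 1)² = 1587/923780, sgn -1
B: Δ = 4!·6!·8!/19! = 1/174594420; Racah Σ t=0..2: t=0:+1/46448640 t=1:−1/3628800 t=2:+1/4147200 = -1/77414400; ⇒ 3j(5 6 7; 3 2 -5)² = 3/41990, sgn -1
I_A²/I_B² = (1587/923780)/(3/41990) = 529/22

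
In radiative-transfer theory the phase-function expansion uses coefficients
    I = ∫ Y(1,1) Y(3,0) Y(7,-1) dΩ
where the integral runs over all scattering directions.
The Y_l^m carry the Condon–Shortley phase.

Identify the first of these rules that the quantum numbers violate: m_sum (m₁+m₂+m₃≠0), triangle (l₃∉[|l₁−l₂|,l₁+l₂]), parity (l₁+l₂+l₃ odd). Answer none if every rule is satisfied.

triangle

Σmᵢ = 0  ✓
l₃∈[|l₁−l₂|,l₁+l₂]=[2,4], have l₃=7  ✗
Σlᵢ = 11 ⇒ odd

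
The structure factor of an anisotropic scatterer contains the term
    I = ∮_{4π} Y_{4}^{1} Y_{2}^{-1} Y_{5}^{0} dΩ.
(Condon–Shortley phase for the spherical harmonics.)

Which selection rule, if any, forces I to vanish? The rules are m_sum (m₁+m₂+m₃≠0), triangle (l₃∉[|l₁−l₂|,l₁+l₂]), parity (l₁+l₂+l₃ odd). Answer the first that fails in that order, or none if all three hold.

azimuthal sum: 1 − 1 + 0 = 0  ✓
2 ≤ 5 ≤ 6 (triangle on l)  ✓
L = 4 + 2 + 5 = 11 (odd)  ✗

parity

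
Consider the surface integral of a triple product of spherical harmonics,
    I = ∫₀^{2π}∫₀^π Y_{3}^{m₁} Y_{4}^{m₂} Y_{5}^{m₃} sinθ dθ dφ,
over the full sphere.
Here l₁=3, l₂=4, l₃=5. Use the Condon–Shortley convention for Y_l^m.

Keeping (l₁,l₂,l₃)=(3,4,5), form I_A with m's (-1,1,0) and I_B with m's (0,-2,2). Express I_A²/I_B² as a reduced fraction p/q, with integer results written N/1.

Same 3,4,5: normalisation and zero-m 3j drop out of the ratio.
A: Δ: 2! 4! 6! / 13! → 1/180180; sum: t=0:+1/5760 t=1:−1/288 t=2:+1/288 = 1/5760; 3j²(3 4 5; -1 1 0) = Δ·Π!·Σ² = 1/12012  (sign -1)
B: Δ: 2! 4! 6! / 13! → 1/180180; sum: t=0:+1/576 t=1:−1/480 t=2:+1/8640 = -1/4320; 3j²(3 4 5; 0 -2 2) = Δ·Π!·Σ² = 1/2145  (sign +1)
I_A²/I_B² = (1/12012)/(1/2145) = 5/28

5/28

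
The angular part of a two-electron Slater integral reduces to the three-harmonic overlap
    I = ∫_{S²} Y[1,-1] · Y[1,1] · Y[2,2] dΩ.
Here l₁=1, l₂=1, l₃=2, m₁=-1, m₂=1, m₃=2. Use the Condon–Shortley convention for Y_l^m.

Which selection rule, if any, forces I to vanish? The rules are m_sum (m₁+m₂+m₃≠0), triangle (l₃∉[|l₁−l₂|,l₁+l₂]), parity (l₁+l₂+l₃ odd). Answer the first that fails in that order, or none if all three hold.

m₁+m₂+m₃ = -1 + 1 + 2 = 2  ✗
triangle: |1−1|=0 ≤ l₃=2 ≤ 1+1=2
parity: l₁+l₂+l₃ = 4 is even

m_sum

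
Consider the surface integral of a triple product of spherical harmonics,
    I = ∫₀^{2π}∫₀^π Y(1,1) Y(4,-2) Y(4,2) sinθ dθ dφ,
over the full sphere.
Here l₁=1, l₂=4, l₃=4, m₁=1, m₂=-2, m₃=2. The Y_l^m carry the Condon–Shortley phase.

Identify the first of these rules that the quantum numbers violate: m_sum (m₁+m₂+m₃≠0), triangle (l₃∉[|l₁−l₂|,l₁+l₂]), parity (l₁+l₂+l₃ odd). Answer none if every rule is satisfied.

m_sum

m₁+m₂+m₃ = 1 − 2 + 2 = 1  ✗
triangle: |1−4|=3 ≤ l₃=4 ≤ 1+4=5
parity: l₁+l₂+l₃ = 9 is odd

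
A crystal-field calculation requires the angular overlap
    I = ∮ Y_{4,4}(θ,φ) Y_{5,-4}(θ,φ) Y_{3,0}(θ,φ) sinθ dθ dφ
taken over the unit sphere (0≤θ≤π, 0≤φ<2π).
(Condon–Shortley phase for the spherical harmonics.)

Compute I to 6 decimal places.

Checks pass: Σm=0; 12 even; l₃=3∈[1,9].
(2·4+1)(2·5+1)(2·3+1) = 693
Δ: 6! 2! 4! / 13! → 1/180180
sum: t=2:+1/576 t=3:−1/144 t=4:+1/576 = -1/288
3j²(4 5 3; 0 0 0) = Δ·Π!·Σ² = 20/1001  (sign +1)
sum: t=0:+1/8640 = 1/8640
3j²(4 5 3; 4 -4 0) = Δ·Π!·Σ² = 28/715  (sign -1)
combine: 4πI² = 693·20/1001·28/715 = 1008/1859
take √, sign -1: I = -0.20772350

-0.207724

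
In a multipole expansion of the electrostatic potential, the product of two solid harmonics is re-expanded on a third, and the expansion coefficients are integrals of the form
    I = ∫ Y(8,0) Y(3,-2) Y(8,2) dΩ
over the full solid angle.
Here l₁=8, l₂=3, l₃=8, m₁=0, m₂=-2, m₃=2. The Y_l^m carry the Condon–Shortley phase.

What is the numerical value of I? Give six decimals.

L=19 odd ⇒ parity kills the (l;000) factor ⇒ I = 0

0.000000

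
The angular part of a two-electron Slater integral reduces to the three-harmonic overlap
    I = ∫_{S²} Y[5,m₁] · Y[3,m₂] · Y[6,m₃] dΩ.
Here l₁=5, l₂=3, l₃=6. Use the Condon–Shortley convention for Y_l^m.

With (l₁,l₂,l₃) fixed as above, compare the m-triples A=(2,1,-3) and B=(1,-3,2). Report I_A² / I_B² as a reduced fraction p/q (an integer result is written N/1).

Shared (l₁,l₂,l₃)=(5,3,6): N and (l;000)² cancel in I_A²/I_B².
A: Δ = 2!·8!·4!/15! = 1/675675; Racah Σ t=0..2: t=0:+1/34560 t=1:−1/8640 t=2:+1/40320 = -1/16128; ⇒ 3j(5 3 6; 2 1 -3)² = 18/1001, sgn +1
B: Δ = 2!·8!·4!/15! = 1/675675; Racah Σ t=0..0: t=0:+1/27648 = 1/27648; ⇒ 3j(5 3 6; 1 -3 2)² = 10/429, sgn +1
I_A²/I_B² = (18/1001)/(10/429) = 27/35

27/35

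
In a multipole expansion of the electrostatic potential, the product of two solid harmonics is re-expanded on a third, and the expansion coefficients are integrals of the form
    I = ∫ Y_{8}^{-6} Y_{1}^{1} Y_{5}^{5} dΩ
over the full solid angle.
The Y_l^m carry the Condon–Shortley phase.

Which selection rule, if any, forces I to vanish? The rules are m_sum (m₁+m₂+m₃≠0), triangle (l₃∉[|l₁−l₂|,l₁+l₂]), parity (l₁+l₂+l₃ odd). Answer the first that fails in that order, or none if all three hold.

azimuthal sum: -6 + 1 + 5 = 0  ✓
7 ≤ 5 ≤ 9 (triangle on l)  ✗
L = 8 + 1 + 5 = 14 (even)

triangle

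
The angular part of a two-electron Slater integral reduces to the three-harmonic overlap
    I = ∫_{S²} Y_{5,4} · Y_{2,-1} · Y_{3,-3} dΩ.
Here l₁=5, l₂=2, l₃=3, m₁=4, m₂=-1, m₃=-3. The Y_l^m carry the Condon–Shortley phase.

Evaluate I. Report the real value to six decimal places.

Rules hold: Σm=0, L=10 even, 3≤3≤7.
N = 11·5·7 = 385
Δ = 4!·6!·0!/11! = 1/2310
Racah Σ t=2..2: t=2:+1/144 = 1/144
⇒ 3j(5 2 3; 0 0 0)² = 10/231, sgn -1
Racah Σ t=1..1: t=1:−1/4320 = -1/4320
⇒ 3j(5 2 3; 4 -1 -3)² = 2/55, sgn -1
4πI² = N·(3j₀)²·(3jₘ)² = 20/33
I = +1·√(0.606061/4π) = 0.21961050

0.219610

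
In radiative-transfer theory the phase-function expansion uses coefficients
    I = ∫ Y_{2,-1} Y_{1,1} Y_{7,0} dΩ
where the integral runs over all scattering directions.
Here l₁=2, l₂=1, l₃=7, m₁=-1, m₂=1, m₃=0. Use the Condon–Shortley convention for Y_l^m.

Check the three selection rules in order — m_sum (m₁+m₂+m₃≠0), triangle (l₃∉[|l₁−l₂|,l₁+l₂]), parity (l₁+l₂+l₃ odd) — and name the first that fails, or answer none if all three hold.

m₁+m₂+m₃ = -1 + 1 + 0 = 0  ✓
triangle: |2−1|=1 ≤ l₃=7 ≤ 2+1=3  ✗
parity: l₁+l₂+l₃ = 10 is even

triangle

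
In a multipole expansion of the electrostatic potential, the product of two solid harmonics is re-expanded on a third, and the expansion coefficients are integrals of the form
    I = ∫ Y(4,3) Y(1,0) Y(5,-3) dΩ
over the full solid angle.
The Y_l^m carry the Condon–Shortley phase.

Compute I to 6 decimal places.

-0.196426

m-sum 0 ✓  L=10 even ✓  3≤5≤5 ✓
Π(2lᵢ+1) = 9×3×11 = 297
triangle coeff Δ(4,1,5) = 1/495
Σ_t [0,0]: t=0:+1/576 = 1/576
(3j)²=5/99 [(4 1 5; 0 0 0)], sign=-1
Σ_t [0,0]: t=0:+1/5040 = 1/5040
(3j)²=16/495 [(4 1 5; 3 0 -3)], sign=+1
⇒ 4πI² = 16/33
I = (-1)√(16/33/(4π)) = -0.19642560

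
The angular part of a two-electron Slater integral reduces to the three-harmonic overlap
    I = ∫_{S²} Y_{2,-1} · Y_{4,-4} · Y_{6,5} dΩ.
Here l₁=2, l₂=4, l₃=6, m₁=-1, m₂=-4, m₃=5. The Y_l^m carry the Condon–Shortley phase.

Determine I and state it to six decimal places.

Checks pass: Σm=0; 12 even; l₃=6∈[2,6].
(2·2+1)(2·4+1)(2·6+1) = 585
Δ: 0! 4! 8! / 13! → 1/6435
sum: t=0:+1/2304 = 1/2304
3j²(2 4 6; 0 0 0) = Δ·Π!·Σ² = 5/143  (sign +1)
sum: t=0:+1/241920 = 1/241920
3j²(2 4 6; -1 -4 5) = Δ·Π!·Σ² = 1/39  (sign -1)
combine: 4πI² = 585·5/143·1/39 = 75/143
take √, sign -1: I = -0.20429497

-0.204295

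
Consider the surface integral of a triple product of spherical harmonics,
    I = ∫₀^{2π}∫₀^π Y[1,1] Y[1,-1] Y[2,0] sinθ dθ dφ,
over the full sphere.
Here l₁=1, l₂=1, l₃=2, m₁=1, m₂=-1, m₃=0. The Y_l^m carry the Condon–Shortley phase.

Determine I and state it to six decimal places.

Checks pass: Σm=0; 4 even; l₃=2∈[0,2].
(2·1+1)(2·1+1)(2·2+1) = 45
Δ: 0! 2! 2! / 5! → 1/30
sum: t=0:+1/1 = 1/1
3j²(1 1 2; 0 0 0) = Δ·Π!·Σ² = 2/15  (sign +1)
sum: t=0:+1/4 = 1/4
3j²(1 1 2; 1 -1 0) = Δ·Π!·Σ² = 1/30  (sign +1)
combine: 4πI² = 45·2/15·1/30 = 1/5
take √, sign +1: I = 0.12615663

0.126157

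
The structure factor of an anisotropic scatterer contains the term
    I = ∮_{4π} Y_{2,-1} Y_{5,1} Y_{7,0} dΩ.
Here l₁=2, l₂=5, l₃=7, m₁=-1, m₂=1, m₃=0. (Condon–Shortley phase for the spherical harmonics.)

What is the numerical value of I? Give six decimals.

0.177378

Checks pass: Σm=0; 14 even; l₃=7∈[3,7].
(2·2+1)(2·5+1)(2·7+1) = 825
Δ: 0! 4! 10! / 15! → 1/15015
sum: t=0:+1/57600 = 1/57600
3j²(2 5 7; 0 0 0) = Δ·Π!·Σ² = 21/715  (sign -1)
sum: t=0:+1/103680 = 1/103680
3j²(2 5 7; -1 1 0) = Δ·Π!·Σ² = 7/429  (sign -1)
combine: 4πI² = 825·21/715·7/429 = 735/1859
take √, sign +1: I = 0.17737771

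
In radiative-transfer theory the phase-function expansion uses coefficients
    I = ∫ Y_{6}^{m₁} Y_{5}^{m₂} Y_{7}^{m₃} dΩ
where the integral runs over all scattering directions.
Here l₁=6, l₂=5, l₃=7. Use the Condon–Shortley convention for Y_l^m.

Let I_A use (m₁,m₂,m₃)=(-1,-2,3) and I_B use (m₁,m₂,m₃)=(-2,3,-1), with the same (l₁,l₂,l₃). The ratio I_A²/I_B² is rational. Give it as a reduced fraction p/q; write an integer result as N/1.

405/196

Shared (l₁,l₂,l₃)=(6,5,7): N and (l;000)² cancel in I_A²/I_B².
A: Δ = 4!·8!·6!/19! = 1/174594420; Racah Σ t=0..3: t=0:+1/4354560 t=1:−1/414720 t=2:+1/345600 t=3:−1/2488320 = 1/3225600; ⇒ 3j(6 5 7; -1 -2 3)² = 81/92378, sgn +1
B: Δ = 4!·8!·6!/19! = 1/174594420; Racah Σ t=2..4: t=2:+1/4147200 t=3:−1/518400 t=4:+1/663552 = -1/5529600; ⇒ 3j(6 5 7; -2 3 -1)² = 98/230945, sgn -1
I_A²/I_B² = (81/92378)/(98/230945) = 405/196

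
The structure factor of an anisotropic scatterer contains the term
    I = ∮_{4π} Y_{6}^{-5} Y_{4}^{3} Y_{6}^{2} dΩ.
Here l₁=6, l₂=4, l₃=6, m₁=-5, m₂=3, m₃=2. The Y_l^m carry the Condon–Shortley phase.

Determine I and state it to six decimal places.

0.160494

m-sum 0 ✓  L=16 even ✓  2≤6≤10 ✓
Π(2lᵢ+1) = 13×9×13 = 1521
triangle coeff Δ(6,4,6) = 1/15315300
Σ_t [0,4]: t=0:+1/829440 t=1:−1/25920 t=2:+1/9216 t=3:−1/25920 t=4:+1/829440 = 7/207360
(3j)²=28/2431 [(6 4 6; 0 0 0)], sign=+1
Σ_t [3,4]: t=3:−1/5806080 t=4:+1/725760 = 1/829440
(3j)²=49/2652 [(6 4 6; -5 3 2)], sign=+1
⇒ 4πI² = 1029/3179
I = (+1)√(1029/3179/(4π)) = 0.16049352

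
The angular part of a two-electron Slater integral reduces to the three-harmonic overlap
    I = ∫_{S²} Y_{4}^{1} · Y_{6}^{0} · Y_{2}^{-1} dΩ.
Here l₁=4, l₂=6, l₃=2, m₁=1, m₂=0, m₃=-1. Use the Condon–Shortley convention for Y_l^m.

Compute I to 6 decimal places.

0.174223

Rules hold: Σm=0, L=12 even, 2≤2≤10.
N = 9·13·5 = 585
Δ = 8!·0!·4!/13! = 1/6435
Racah Σ t=4..4: t=4:+1/2304 = 1/2304
⇒ 3j(4 6 2; 0 0 0)² = 5/143, sgn +1
Racah Σ t=3..3: t=3:−1/4320 = -1/4320
⇒ 3j(4 6 2; 1 0 -1)² = 8/429, sgn +1
4πI² = N·(3j₀)²·(3jₘ)² = 600/1573
I = +1·√(0.381437/4π) = 0.17422334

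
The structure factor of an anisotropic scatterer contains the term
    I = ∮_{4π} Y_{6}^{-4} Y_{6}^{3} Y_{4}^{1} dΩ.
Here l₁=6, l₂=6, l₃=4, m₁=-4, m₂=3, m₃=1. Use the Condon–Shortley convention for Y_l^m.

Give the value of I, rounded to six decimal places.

Checks pass: Σm=0; 16 even; l₃=4∈[0,12].
(2·6+1)(2·6+1)(2·4+1) = 1521
Δ: 8! 4! 4! / 17! → 1/15315300
sum: t=2:+1/829440 t=3:−1/25920 t=4:+1/9216 t=5:−1/25920 t=6:+1/829440 = 7/207360
3j²(6 6 4; 0 0 0) = Δ·Π!·Σ² = 28/2431  (sign +1)
sum: t=6:+1/207360 t=7:−1/120960 t=8:+1/967680 = -1/414720
3j²(6 6 4; -4 3 1) = Δ·Π!·Σ² = 21/4862  (sign +1)
combine: 4πI² = 1521·28/2431·21/4862 = 2646/34969
take √, sign +1: I = 0.07759762

0.077598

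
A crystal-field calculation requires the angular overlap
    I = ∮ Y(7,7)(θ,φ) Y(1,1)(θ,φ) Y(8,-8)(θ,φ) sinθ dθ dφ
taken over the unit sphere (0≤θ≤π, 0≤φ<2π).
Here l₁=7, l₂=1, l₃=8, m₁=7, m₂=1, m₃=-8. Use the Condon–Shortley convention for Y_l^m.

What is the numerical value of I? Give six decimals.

0.335179

m-sum 0 ✓  L=16 even ✓  6≤8≤8 ✓
Π(2lᵢ+1) = 15×3×17 = 765
triangle coeff Δ(7,1,8) = 1/2040
Σ_t [0,0]: t=0:+1/25401600 = 1/25401600
(3j)²=8/255 [(7 1 8; 0 0 0)], sign=+1
Σ_t [0,0]: t=0:+1/174356582400 = 1/174356582400
(3j)²=1/17 [(7 1 8; 7 1 -8)], sign=+1
⇒ 4πI² = 24/17
I = (+1)√(24/17/(4π)) = 0.33517856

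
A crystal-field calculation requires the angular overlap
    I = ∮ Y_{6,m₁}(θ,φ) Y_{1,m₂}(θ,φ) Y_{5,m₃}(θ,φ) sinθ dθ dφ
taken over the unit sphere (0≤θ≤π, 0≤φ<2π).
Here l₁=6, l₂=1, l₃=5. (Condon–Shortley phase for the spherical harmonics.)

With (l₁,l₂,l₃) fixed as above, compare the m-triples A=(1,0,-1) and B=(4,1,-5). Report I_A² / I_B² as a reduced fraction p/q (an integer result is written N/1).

l's match ⇒ only the (l;m) 3-j factors differ between A and B.
A: triangle coeff Δ(6,1,5) = 1/858; Σ_t [1,1]: t=1:−1/17280 = -1/17280; (3j)²=35/858 [(6 1 5; 1 0 -1)], sign=-1
B: triangle coeff Δ(6,1,5) = 1/858; Σ_t [2,2]: t=2:+1/7257600 = 1/7257600; (3j)²=1/858 [(6 1 5; 4 1 -5)], sign=+1
I_A²/I_B² = (35/858)/(1/858) = 35/1

35/1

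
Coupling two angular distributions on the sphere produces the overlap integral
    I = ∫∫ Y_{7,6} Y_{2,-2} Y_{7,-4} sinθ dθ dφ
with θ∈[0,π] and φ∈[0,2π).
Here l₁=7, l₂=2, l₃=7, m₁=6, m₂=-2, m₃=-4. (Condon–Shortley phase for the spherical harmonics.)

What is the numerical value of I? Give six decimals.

-0.106948

Checks pass: Σm=0; 16 even; l₃=7∈[5,9].
(2·7+1)(2·2+1)(2·7+1) = 1125
Δ: 2! 12! 2! / 17! → 1/185640
sum: t=0:+1/2419200 t=1:−1/518400 t=2:+1/2419200 = -1/907200
3j²(7 2 7; 0 0 0) = Δ·Π!·Σ² = 56/3315  (sign +1)
sum: t=0:+1/159667200 = 1/159667200
3j²(7 2 7; 6 -2 -4) = Δ·Π!·Σ² = 9/1190  (sign -1)
combine: 4πI² = 1125·56/3315·9/1190 = 540/3757
take √, sign -1: I = -0.10694768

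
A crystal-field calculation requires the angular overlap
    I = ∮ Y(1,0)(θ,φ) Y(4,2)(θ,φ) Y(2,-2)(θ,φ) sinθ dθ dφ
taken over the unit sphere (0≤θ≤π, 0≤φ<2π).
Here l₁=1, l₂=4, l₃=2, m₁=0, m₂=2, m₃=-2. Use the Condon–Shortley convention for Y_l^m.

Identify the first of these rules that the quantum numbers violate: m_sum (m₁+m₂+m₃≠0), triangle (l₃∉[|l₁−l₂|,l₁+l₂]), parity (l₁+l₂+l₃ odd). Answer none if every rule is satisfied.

triangle

m₁+m₂+m₃ = 0 + 2 − 2 = 0  ✓
triangle: |1−4|=3 ≤ l₃=2 ≤ 1+4=5  ✗
parity: l₁+l₂+l₃ = 7 is odd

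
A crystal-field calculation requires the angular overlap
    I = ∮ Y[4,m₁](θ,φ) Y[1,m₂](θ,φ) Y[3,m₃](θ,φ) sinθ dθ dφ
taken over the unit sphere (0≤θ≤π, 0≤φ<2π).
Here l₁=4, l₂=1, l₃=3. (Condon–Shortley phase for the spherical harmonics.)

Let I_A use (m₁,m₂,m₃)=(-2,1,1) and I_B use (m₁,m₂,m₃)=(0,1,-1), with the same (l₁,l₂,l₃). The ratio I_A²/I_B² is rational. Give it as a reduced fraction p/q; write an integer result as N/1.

l's match ⇒ only the (l;m) 3-j factors differ between A and B.
A: triangle coeff Δ(4,1,3) = 1/252; Σ_t [2,2]: t=2:+1/96 = 1/96; (3j)²=5/84 [(4 1 3; -2 1 1)], sign=+1
B: triangle coeff Δ(4,1,3) = 1/252; Σ_t [2,2]: t=2:+1/96 = 1/96; (3j)²=1/42 [(4 1 3; 0 1 -1)], sign=+1
I_A²/I_B² = (5/84)/(1/42) = 5/2

5/2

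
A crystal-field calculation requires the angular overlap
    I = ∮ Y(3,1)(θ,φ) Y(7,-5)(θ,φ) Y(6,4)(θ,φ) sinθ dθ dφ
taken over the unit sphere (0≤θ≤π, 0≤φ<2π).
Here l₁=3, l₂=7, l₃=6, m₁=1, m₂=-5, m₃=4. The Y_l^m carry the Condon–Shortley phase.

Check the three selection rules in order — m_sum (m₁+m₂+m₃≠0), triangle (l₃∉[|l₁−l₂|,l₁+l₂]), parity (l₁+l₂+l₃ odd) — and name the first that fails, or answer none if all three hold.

none

Σmᵢ = 0  ✓
l₃∈[|l₁−l₂|,l₁+l₂]=[4,10], have l₃=6  ✓
Σlᵢ = 16 ⇒ even  ✓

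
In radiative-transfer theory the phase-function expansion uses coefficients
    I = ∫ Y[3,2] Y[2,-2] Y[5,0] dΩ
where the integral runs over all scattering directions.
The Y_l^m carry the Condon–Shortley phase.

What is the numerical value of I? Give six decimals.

Checks pass: Σm=0; 10 even; l₃=5∈[1,5].
(2·3+1)(2·2+1)(2·5+1) = 385
Δ: 0! 6! 4! / 11! → 1/2310
sum: t=0:+1/144 = 1/144
3j²(3 2 5; 0 0 0) = Δ·Π!·Σ² = 10/231  (sign -1)
sum: t=0:+1/2880 = 1/2880
3j²(3 2 5; 2 -2 0) = Δ·Π!·Σ² = 1/462  (sign -1)
combine: 4πI² = 385·10/231·1/462 = 25/693
take √, sign +1: I = 0.05357948

0.053579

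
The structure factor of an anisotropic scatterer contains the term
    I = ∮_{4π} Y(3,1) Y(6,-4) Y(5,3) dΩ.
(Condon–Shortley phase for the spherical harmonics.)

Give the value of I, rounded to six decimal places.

Rules hold: Σm=0, L=14 even, 3≤5≤9.
N = 7·13·11 = 1001
Δ = 4!·2!·8!/15! = 1/675675
Racah Σ t=1..3: t=1:−1/8640 t=2:+1/2304 t=3:−1/8640 = 7/34560
⇒ 3j(3 6 5; 0 0 0)² = 7/429, sgn -1
Racah Σ t=0..2: t=0:+1/69120 t=1:−1/30240 t=2:+1/322560 = -1/64512
⇒ 3j(3 6 5; 1 -4 3)² = 10/1001, sgn -1
4πI² = N·(3j₀)²·(3jₘ)² = 70/429
I = +1·√(0.16317/4π) = 0.11395029

0.113950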